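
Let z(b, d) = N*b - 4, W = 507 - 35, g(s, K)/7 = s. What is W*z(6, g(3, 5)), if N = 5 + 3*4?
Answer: 46256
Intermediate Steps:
N = 17 (N = 5 + 12 = 17)
g(s, K) = 7*s
W = 472
z(b, d) = -4 + 17*b (z(b, d) = 17*b - 4 = -4 + 17*b)
W*z(6, g(3, 5)) = 472*(-4 + 17*6) = 472*(-4 + 102) = 472*98 = 46256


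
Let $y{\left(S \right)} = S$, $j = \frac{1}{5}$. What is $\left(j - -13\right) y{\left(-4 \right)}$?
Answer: $- \frac{264}{5} \approx -52.8$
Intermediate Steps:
$j = \frac{1}{5} \approx 0.2$
$\left(j - -13\right) y{\left(-4 \right)} = \left(\frac{1}{5} - -13\right) \left(-4\right) = \left(\frac{1}{5} + 13\right) \left(-4\right) = \frac{66}{5} \left(-4\right) = - \frac{264}{5}$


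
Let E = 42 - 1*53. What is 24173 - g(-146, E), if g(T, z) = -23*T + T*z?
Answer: 19209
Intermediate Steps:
E = -11 (E = 42 - 53 = -11)
24173 - g(-146, E) = 24173 - (-146)*(-23 - 11) = 24173 - (-146)*(-34) = 24173 - 1*4964 = 24173 - 4964 = 19209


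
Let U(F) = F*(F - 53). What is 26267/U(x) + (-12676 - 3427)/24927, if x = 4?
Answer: -93987671/697956 ≈ -134.66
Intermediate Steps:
U(F) = F*(-53 + F)
26267/U(x) + (-12676 - 3427)/24927 = 26267/((4*(-53 + 4))) + (-12676 - 3427)/24927 = 26267/((4*(-49))) - 16103*1/24927 = 26267/(-196) - 16103/24927 = 26267*(-1/196) - 16103/24927 = -26267/196 - 16103/24927 = -93987671/697956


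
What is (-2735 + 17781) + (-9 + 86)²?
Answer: 20975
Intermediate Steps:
(-2735 + 17781) + (-9 + 86)² = 15046 + 77² = 15046 + 5929 = 20975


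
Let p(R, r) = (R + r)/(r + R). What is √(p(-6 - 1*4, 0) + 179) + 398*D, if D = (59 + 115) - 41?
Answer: 52934 + 6*√5 ≈ 52947.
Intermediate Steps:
D = 133 (D = 174 - 41 = 133)
p(R, r) = 1 (p(R, r) = (R + r)/(R + r) = 1)
√(p(-6 - 1*4, 0) + 179) + 398*D = √(1 + 179) + 398*133 = √180 + 52934 = 6*√5 + 52934 = 52934 + 6*√5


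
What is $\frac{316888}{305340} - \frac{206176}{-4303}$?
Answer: $\frac{16079337226}{328469505} \approx 48.952$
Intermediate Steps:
$\frac{316888}{305340} - \frac{206176}{-4303} = 316888 \cdot \frac{1}{305340} - - \frac{206176}{4303} = \frac{79222}{76335} + \frac{206176}{4303} = \frac{16079337226}{328469505}$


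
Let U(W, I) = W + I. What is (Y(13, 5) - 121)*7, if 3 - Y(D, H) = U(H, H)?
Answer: -896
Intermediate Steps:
U(W, I) = I + W
Y(D, H) = 3 - 2*H (Y(D, H) = 3 - (H + H) = 3 - 2*H)
(Y(13, 5) - 121)*7 = ((3 - 2*5) - 121)*7 = ((3 - 10) - 121)*7 = (-7 - 121)*7 = -128*7 = -896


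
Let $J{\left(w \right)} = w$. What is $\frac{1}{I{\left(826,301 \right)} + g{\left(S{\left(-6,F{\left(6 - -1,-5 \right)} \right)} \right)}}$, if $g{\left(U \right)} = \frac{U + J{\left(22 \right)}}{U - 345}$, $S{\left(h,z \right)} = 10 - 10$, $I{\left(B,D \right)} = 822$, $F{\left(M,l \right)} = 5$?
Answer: $\frac{345}{283568} \approx 0.0012166$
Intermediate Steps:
$S{\left(h,z \right)} = 0$ ($S{\left(h,z \right)} = 10 - 10 = 0$)
$g{\left(U \right)} = \frac{22 + U}{-345 + U}$ ($g{\left(U \right)} = \frac{U + 22}{U - 345} = \frac{22 + U}{-345 + U}$)
$\frac{1}{I{\left(826,301 \right)} + g{\left(S{\left(-6,F{\left(6 - -1,-5 \right)} \right)} \right)}} = \frac{1}{822 + \frac{22 + 0}{-345 + 0}} = \frac{1}{822 + \frac{1}{-345} \cdot 22} = \frac{1}{822 - \frac{22}{345}} = \frac{1}{\frac{283568}{345}} = \frac{345}{283568}$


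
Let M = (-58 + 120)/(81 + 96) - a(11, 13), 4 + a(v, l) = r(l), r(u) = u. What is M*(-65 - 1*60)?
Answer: 191375/177 ≈ 1081.2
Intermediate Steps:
a(v, l) = -4 + l
M = -1531/177 (M = (-58 + 120)/(81 + 96) - (-4 + 13) = 62/177 - 1*9 = 62*(1/177) - 9 = 62/177 - 9 = -1531/177 ≈ -8.6497)
M*(-65 - 1*60) = -1531*(-65 - 1*60)/177 = -1531*(-65 - 60)/177 = -1531/177*(-125) = 191375/177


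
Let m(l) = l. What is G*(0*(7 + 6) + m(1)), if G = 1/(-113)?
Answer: -1/113 ≈ -0.0088496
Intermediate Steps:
G = -1/113 ≈ -0.0088496
G*(0*(7 + 6) + m(1)) = -(0*(7 + 6) + 1)/113 = -(0*13 + 1)/113 = -(0 + 1)/113 = -1/113*1 = -1/113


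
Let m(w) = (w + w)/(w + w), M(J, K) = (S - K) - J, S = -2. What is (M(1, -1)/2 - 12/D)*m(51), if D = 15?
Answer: -9/5 ≈ -1.8000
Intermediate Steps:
M(J, K) = -2 - J - K (M(J, K) = (-2 - K) - J = -2 - J - K)
m(w) = 1 (m(w) = (2*w)/((2*w)) = (2*w)*(1/(2*w)) = 1)
(M(1, -1)/2 - 12/D)*m(51) = ((-2 - 1*1 - 1*(-1))/2 - 12/15)*1 = ((-2 - 1 + 1)*(½) - 12*1/15)*1 = (-2*½ - ⅘)*1 = (-1 - ⅘)*1 = -9/5*1 = -9/5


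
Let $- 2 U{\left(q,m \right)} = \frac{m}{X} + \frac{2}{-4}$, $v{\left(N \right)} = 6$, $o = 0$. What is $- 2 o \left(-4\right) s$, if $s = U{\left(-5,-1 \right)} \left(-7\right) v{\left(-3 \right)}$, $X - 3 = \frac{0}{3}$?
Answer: $0$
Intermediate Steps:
$X = 3$ ($X = 3 + \frac{0}{3} = 3 + 0 \cdot \frac{1}{3} = 3 + 0 = 3$)
$U{\left(q,m \right)} = \frac{1}{4} - \frac{m}{6}$ ($U{\left(q,m \right)} = - \frac{\frac{m}{3} + \frac{2}{-4}}{2} = - \frac{m \frac{1}{3} + 2 \left(- \frac{1}{4}\right)}{2} = - \frac{\frac{m}{3} - \frac{1}{2}}{2} = - \frac{- \frac{1}{2} + \frac{m}{3}}{2} = \frac{1}{4} - \frac{m}{6}$)
$s = - \frac{35}{2}$ ($s = \left(\frac{1}{4} - - \frac{1}{6}\right) \left(-7\right) 6 = \left(\frac{1}{4} + \frac{1}{6}\right) \left(-7\right) 6 = \frac{5}{12} \left(-7\right) 6 = \left(- \frac{35}{12}\right) 6 = - \frac{35}{2} \approx -17.5$)
$- 2 o \left(-4\right) s = - 2 \cdot 0 \left(-4\right) \left(- \frac{35}{2}\right) = \left(-2\right) 0 \left(- \frac{35}{2}\right) = 0 \left(- \frac{35}{2}\right) = 0$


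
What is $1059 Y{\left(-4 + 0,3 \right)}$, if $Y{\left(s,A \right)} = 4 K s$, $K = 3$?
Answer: $-50832$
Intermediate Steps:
$Y{\left(s,A \right)} = 12 s$ ($Y{\left(s,A \right)} = 4 \cdot 3 s = 12 s$)
$1059 Y{\left(-4 + 0,3 \right)} = 1059 \cdot 12 \left(-4 + 0\right) = 1059 \cdot 12 \left(-4\right) = 1059 \left(-48\right) = -50832$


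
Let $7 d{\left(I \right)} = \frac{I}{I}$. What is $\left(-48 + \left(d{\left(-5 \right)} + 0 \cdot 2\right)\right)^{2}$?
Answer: $\frac{112225}{49} \approx 2290.3$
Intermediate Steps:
$d{\left(I \right)} = \frac{1}{7}$ ($d{\left(I \right)} = \frac{I \frac{1}{I}}{7} = \frac{1}{7} \cdot 1 = \frac{1}{7}$)
$\left(-48 + \left(d{\left(-5 \right)} + 0 \cdot 2\right)\right)^{2} = \left(-48 + \left(\frac{1}{7} + 0 \cdot 2\right)\right)^{2} = \left(-48 + \left(\frac{1}{7} + 0\right)\right)^{2} = \left(-48 + \frac{1}{7}\right)^{2} = \left(- \frac{335}{7}\right)^{2} = \frac{112225}{49}$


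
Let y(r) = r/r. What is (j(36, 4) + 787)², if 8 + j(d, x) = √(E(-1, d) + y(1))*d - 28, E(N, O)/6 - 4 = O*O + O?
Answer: 10954033 + 54072*√8017 ≈ 1.5796e+7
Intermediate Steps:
E(N, O) = 24 + 6*O + 6*O² (E(N, O) = 24 + 6*(O*O + O) = 24 + 6*(O² + O) = 24 + 6*(O + O²) = 24 + (6*O + 6*O²) = 24 + 6*O + 6*O²)
y(r) = 1
j(d, x) = -36 + d*√(25 + 6*d + 6*d²) (j(d, x) = -8 + (√((24 + 6*d + 6*d²) + 1)*d - 28) = -8 + (√(25 + 6*d + 6*d²)*d - 28) = -8 + (d*√(25 + 6*d + 6*d²) - 28) = -8 + (-28 + d*√(25 + 6*d + 6*d²)) = -36 + d*√(25 + 6*d + 6*d²))
(j(36, 4) + 787)² = ((-36 + 36*√(25 + 6*36 + 6*36²)) + 787)² = ((-36 + 36*√(25 + 216 + 6*1296)) + 787)² = ((-36 + 36*√(25 + 216 + 7776)) + 787)² = ((-36 + 36*√8017) + 787)² = (751 + 36*√8017)²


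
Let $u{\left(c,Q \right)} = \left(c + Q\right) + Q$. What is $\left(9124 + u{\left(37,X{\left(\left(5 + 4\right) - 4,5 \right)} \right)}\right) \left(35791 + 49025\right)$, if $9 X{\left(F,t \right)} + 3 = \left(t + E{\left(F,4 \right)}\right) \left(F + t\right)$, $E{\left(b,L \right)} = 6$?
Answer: $779016112$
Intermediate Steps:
$X{\left(F,t \right)} = - \frac{1}{3} + \frac{\left(6 + t\right) \left(F + t\right)}{9}$ ($X{\left(F,t \right)} = - \frac{1}{3} + \frac{\left(t + 6\right) \left(F + t\right)}{9} = - \frac{1}{3} + \frac{\left(6 + t\right) \left(F + t\right)}{9}$)
$u{\left(c,Q \right)} = c + 2 Q$ ($u{\left(c,Q \right)} = \left(Q + c\right) + Q = c + 2 Q$)
$\left(9124 + u{\left(37,X{\left(\left(5 + 4\right) - 4,5 \right)} \right)}\right) \left(35791 + 49025\right) = \left(9124 + \left(37 + 2 \left(- \frac{1}{3} + \frac{5^{2}}{9} + \frac{2 \left(\left(5 + 4\right) - 4\right)}{3} + \frac{2}{3} \cdot 5 + \frac{1}{9} \left(\left(5 + 4\right) - 4\right) 5\right)\right)\right) \left(35791 + 49025\right) = \left(9124 + \left(37 + 2 \left(- \frac{1}{3} + \frac{1}{9} \cdot 25 + \frac{2 \left(9 - 4\right)}{3} + \frac{10}{3} + \frac{1}{9} \left(9 - 4\right) 5\right)\right)\right) 84816 = \left(9124 + \left(37 + 2 \left(- \frac{1}{3} + \frac{25}{9} + \frac{2}{3} \cdot 5 + \frac{10}{3} + \frac{1}{9} \cdot 5 \cdot 5\right)\right)\right) 84816 = \left(9124 + \left(37 + 2 \left(- \frac{1}{3} + \frac{25}{9} + \frac{10}{3} + \frac{10}{3} + \frac{25}{9}\right)\right)\right) 84816 = \left(9124 + \left(37 + 2 \cdot \frac{107}{9}\right)\right) 84816 = \left(9124 + \left(37 + \frac{214}{9}\right)\right) 84816 = \left(9124 + \frac{547}{9}\right) 84816 = \frac{82663}{9} \cdot 84816 = 779016112$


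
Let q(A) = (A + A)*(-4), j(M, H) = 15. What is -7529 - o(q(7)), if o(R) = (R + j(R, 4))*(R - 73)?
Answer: -12818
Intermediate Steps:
q(A) = -8*A (q(A) = (2*A)*(-4) = -8*A)
o(R) = (-73 + R)*(15 + R) (o(R) = (R + 15)*(R - 73) = (15 + R)*(-73 + R) = (-73 + R)*(15 + R))
-7529 - o(q(7)) = -7529 - (-1095 + (-8*7)**2 - (-464)*7) = -7529 - (-1095 + (-56)**2 - 58*(-56)) = -7529 - (-1095 + 3136 + 3248) = -7529 - 1*5289 = -7529 - 5289 = -12818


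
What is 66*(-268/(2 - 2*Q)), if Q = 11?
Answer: 4422/5 ≈ 884.40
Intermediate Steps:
66*(-268/(2 - 2*Q)) = 66*(-268/(2 - 2*11)) = 66*(-268/(2 - 22)) = 66*(-268/(-20)) = 66*(-268*(-1/20)) = 66*(67/5) = 4422/5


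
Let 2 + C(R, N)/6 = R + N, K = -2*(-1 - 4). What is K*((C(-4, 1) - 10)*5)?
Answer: -2000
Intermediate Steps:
K = 10 (K = -2*(-5) = 10)
C(R, N) = -12 + 6*N + 6*R (C(R, N) = -12 + 6*(R + N) = -12 + 6*(N + R) = -12 + (6*N + 6*R) = -12 + 6*N + 6*R)
K*((C(-4, 1) - 10)*5) = 10*(((-12 + 6*1 + 6*(-4)) - 10)*5) = 10*(((-12 + 6 - 24) - 10)*5) = 10*((-30 - 10)*5) = 10*(-40*5) = 10*(-200) = -2000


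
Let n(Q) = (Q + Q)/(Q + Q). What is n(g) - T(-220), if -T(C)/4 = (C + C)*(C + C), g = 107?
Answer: 774401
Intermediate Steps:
T(C) = -16*C**2 (T(C) = -4*(C + C)*(C + C) = -4*2*C*2*C = -16*C**2)
n(Q) = 1 (n(Q) = (2*Q)/((2*Q)) = (2*Q)*(1/(2*Q)) = 1)
n(g) - T(-220) = 1 - (-16)*(-220)**2 = 1 - (-16)*48400 = 1 - 1*(-774400) = 1 + 774400 = 774401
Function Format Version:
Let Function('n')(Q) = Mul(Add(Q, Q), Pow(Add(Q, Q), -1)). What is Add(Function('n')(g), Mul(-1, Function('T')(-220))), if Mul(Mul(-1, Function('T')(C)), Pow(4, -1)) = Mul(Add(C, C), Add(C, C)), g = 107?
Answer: 774401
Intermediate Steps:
Function('T')(C) = Mul(-16, Pow(C, 2)) (Function('T')(C) = Mul(-4, Mul(Add(C, C), Add(C, C))) = Mul(-4, Mul(Mul(2, C), Mul(2, C))) = Mul(-4, Mul(4, Pow(C, 2))) = Mul(-16, Pow(C, 2)))
Function('n')(Q) = 1 (Function('n')(Q) = Mul(Mul(2, Q), Pow(Mul(2, Q), -1)) = Mul(Mul(2, Q), Mul(Rational(1, 2), Pow(Q, -1))) = 1)
Add(Function('n')(g), Mul(-1, Function('T')(-220))) = Add(1, Mul(-1, Mul(-16, Pow(-220, 2)))) = Add(1, Mul(-1, Mul(-16, 48400))) = Add(1, Mul(-1, -774400)) = Add(1, 774400) = 774401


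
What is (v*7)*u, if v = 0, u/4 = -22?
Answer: 0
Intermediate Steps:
u = -88 (u = 4*(-22) = -88)
(v*7)*u = (0*7)*(-88) = 0*(-88) = 0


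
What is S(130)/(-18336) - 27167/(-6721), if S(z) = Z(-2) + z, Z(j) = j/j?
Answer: 497253661/123236256 ≈ 4.0350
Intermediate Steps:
Z(j) = 1
S(z) = 1 + z
S(130)/(-18336) - 27167/(-6721) = (1 + 130)/(-18336) - 27167/(-6721) = 131*(-1/18336) - 27167*(-1/6721) = -131/18336 + 27167/6721 = 497253661/123236256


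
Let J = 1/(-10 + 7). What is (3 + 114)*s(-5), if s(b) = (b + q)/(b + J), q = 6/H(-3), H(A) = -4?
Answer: 4563/32 ≈ 142.59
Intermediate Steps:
q = -3/2 (q = 6/(-4) = 6*(-¼) = -3/2 ≈ -1.5000)
J = -⅓ (J = 1/(-3) = -⅓ ≈ -0.33333)
s(b) = (-3/2 + b)/(-⅓ + b) (s(b) = (b - 3/2)/(b - ⅓) = (-3/2 + b)/(-⅓ + b))
(3 + 114)*s(-5) = (3 + 114)*(3*(-3 + 2*(-5))/(2*(-1 + 3*(-5)))) = 117*(3*(-3 - 10)/(2*(-1 - 15))) = 117*((3/2)*(-13)/(-16)) = 117*((3/2)*(-1/16)*(-13)) = 117*(39/32) = 4563/32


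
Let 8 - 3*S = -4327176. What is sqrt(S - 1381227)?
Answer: sqrt(550509)/3 ≈ 247.32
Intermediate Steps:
S = 4327184/3 (S = 8/3 - 1/3*(-4327176) = 8/3 + 1442392 = 4327184/3 ≈ 1.4424e+6)
sqrt(S - 1381227) = sqrt(4327184/3 - 1381227) = sqrt(183503/3) = sqrt(550509)/3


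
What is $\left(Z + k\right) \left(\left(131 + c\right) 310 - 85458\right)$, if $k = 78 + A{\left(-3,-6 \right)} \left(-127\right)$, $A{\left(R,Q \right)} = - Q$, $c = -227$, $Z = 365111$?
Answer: $-41988550086$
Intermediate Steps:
$k = -684$ ($k = 78 + \left(-1\right) \left(-6\right) \left(-127\right) = 78 + 6 \left(-127\right) = 78 - 762 = -684$)
$\left(Z + k\right) \left(\left(131 + c\right) 310 - 85458\right) = \left(365111 - 684\right) \left(\left(131 - 227\right) 310 - 85458\right) = 364427 \left(\left(-96\right) 310 - 85458\right) = 364427 \left(-29760 - 85458\right) = 364427 \left(-115218\right) = -41988550086$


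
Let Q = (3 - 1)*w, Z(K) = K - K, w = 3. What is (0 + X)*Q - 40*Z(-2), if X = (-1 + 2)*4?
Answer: 24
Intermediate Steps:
Z(K) = 0
X = 4 (X = 1*4 = 4)
Q = 6 (Q = (3 - 1)*3 = 2*3 = 6)
(0 + X)*Q - 40*Z(-2) = (0 + 4)*6 - 40*0 = 4*6 + 0 = 24 + 0 = 24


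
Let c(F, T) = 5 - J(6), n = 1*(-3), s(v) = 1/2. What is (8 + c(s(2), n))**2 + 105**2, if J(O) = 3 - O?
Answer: 11281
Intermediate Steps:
s(v) = 1/2
n = -3
c(F, T) = 8 (c(F, T) = 5 - (3 - 1*6) = 5 - (3 - 6) = 5 - 1*(-3) = 5 + 3 = 8)
(8 + c(s(2), n))**2 + 105**2 = (8 + 8)**2 + 105**2 = 16**2 + 11025 = 256 + 11025 = 11281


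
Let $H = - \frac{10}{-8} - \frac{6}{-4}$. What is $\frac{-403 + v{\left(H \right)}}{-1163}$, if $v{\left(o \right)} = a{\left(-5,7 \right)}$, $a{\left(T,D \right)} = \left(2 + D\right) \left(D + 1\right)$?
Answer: $\frac{331}{1163} \approx 0.28461$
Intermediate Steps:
$a{\left(T,D \right)} = \left(1 + D\right) \left(2 + D\right)$ ($a{\left(T,D \right)} = \left(2 + D\right) \left(1 + D\right) = \left(1 + D\right) \left(2 + D\right)$)
$H = \frac{11}{4}$ ($H = \left(-10\right) \left(- \frac{1}{8}\right) - - \frac{3}{2} = \frac{5}{4} + \frac{3}{2} = \frac{11}{4} \approx 2.75$)
$v{\left(o \right)} = 72$ ($v{\left(o \right)} = 2 + 7^{2} + 3 \cdot 7 = 2 + 49 + 21 = 72$)
$\frac{-403 + v{\left(H \right)}}{-1163} = \frac{-403 + 72}{-1163} = \left(- \frac{1}{1163}\right) \left(-331\right) = \frac{331}{1163}$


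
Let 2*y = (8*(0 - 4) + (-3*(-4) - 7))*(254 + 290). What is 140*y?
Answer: -1028160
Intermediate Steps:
y = -7344 (y = ((8*(0 - 4) + (-3*(-4) - 7))*(254 + 290))/2 = ((8*(-4) + (12 - 7))*544)/2 = ((-32 + 5)*544)/2 = (-27*544)/2 = (1/2)*(-14688) = -7344)
140*y = 140*(-7344) = -1028160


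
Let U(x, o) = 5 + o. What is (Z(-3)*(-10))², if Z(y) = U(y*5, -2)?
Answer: 900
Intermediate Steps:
Z(y) = 3 (Z(y) = 5 - 2 = 3)
(Z(-3)*(-10))² = (3*(-10))² = (-30)² = 900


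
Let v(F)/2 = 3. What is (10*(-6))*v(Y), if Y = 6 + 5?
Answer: -360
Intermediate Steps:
Y = 11
v(F) = 6 (v(F) = 2*3 = 6)
(10*(-6))*v(Y) = (10*(-6))*6 = -60*6 = -360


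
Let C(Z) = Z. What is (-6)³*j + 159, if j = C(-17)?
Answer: 3831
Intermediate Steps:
j = -17
(-6)³*j + 159 = (-6)³*(-17) + 159 = -216*(-17) + 159 = 3672 + 159 = 3831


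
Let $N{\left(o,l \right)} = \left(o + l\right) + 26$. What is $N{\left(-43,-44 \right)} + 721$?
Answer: $660$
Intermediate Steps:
$N{\left(o,l \right)} = 26 + l + o$ ($N{\left(o,l \right)} = \left(l + o\right) + 26 = 26 + l + o$)
$N{\left(-43,-44 \right)} + 721 = \left(26 - 44 - 43\right) + 721 = -61 + 721 = 660$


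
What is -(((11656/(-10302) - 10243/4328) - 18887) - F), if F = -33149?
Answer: -317872311059/22293528 ≈ -14259.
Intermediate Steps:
-(((11656/(-10302) - 10243/4328) - 18887) - F) = -(((11656/(-10302) - 10243/4328) - 18887) - 1*(-33149)) = -(((11656*(-1/10302) - 10243*1/4328) - 18887) + 33149) = -(((-5828/5151 - 10243/4328) - 18887) + 33149) = -((-77985277/22293528 - 18887) + 33149) = -(-421135848613/22293528 + 33149) = -1*317872311059/22293528 = -317872311059/22293528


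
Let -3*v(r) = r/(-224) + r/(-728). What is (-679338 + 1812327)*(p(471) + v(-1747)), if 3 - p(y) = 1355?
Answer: -343986238321/224 ≈ -1.5357e+9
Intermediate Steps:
v(r) = 17*r/8736 (v(r) = -(r/(-224) + r/(-728))/3 = -(r*(-1/224) + r*(-1/728))/3 = -(-r/224 - r/728)/3 = -(-17)*r/8736 = 17*r/8736)
p(y) = -1352 (p(y) = 3 - 1*1355 = 3 - 1355 = -1352)
(-679338 + 1812327)*(p(471) + v(-1747)) = (-679338 + 1812327)*(-1352 + (17/8736)*(-1747)) = 1132989*(-1352 - 29699/8736) = 1132989*(-11840771/8736) = -343986238321/224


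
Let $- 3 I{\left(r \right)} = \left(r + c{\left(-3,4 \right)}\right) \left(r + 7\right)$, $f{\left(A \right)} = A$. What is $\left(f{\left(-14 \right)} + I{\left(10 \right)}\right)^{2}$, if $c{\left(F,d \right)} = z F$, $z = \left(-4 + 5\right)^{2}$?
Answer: $\frac{25921}{9} \approx 2880.1$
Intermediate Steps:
$z = 1$ ($z = 1^{2} = 1$)
$c{\left(F,d \right)} = F$ ($c{\left(F,d \right)} = 1 F = F$)
$I{\left(r \right)} = - \frac{\left(-3 + r\right) \left(7 + r\right)}{3}$ ($I{\left(r \right)} = - \frac{\left(r - 3\right) \left(r + 7\right)}{3} = - \frac{\left(-3 + r\right) \left(7 + r\right)}{3}$)
$\left(f{\left(-14 \right)} + I{\left(10 \right)}\right)^{2} = \left(-14 - \left(\frac{19}{3} + \frac{100}{3}\right)\right)^{2} = \left(-14 - \frac{119}{3}\right)^{2} = \left(- \frac{161}{3}\right)^{2} = \frac{25921}{9}$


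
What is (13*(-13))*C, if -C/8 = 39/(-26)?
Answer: -2028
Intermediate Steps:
C = 12 (C = -312/(-26) = -312*(-1)/26 = -8*(-3/2) = 12)
(13*(-13))*C = (13*(-13))*12 = -169*12 = -2028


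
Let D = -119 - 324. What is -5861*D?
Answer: 2596423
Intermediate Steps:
D = -443
-5861*D = -5861*(-443) = 2596423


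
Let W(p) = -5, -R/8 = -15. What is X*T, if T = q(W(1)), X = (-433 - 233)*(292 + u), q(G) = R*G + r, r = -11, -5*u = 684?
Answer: 315774576/5 ≈ 6.3155e+7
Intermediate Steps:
u = -684/5 (u = -1/5*684 = -684/5 ≈ -136.80)
R = 120 (R = -8*(-15) = 120)
q(G) = -11 + 120*G (q(G) = 120*G - 11 = -11 + 120*G)
X = -516816/5 (X = (-433 - 233)*(292 - 684/5) = -666*776/5 = -516816/5 ≈ -1.0336e+5)
T = -611 (T = -11 + 120*(-5) = -11 - 600 = -611)
X*T = -516816/5*(-611) = 315774576/5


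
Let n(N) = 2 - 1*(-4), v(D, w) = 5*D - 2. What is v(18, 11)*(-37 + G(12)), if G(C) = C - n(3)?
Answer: -2728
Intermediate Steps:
v(D, w) = -2 + 5*D
n(N) = 6 (n(N) = 2 + 4 = 6)
G(C) = -6 + C (G(C) = C - 1*6 = C - 6 = -6 + C)
v(18, 11)*(-37 + G(12)) = (-2 + 5*18)*(-37 + (-6 + 12)) = (-2 + 90)*(-37 + 6) = 88*(-31) = -2728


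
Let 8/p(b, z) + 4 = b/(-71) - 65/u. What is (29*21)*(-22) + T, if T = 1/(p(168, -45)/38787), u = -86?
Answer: -1983191763/48848 ≈ -40599.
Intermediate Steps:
p(b, z) = 8/(-279/86 - b/71) (p(b, z) = 8/(-4 + (b/(-71) - 65/(-86))) = 8/(-4 + (b*(-1/71) - 65*(-1/86))) = 8/(-4 + (-b/71 + 65/86)) = 8/(-4 + (65/86 - b/71)) = 8/(-279/86 - b/71))
T = -1328726259/48848 (T = 1/((48848/(-19809 - 86*168))/38787) = 1/((48848/(-19809 - 14448))*(1/38787)) = 1/((48848/(-34257))*(1/38787)) = 1/((48848*(-1/34257))*(1/38787)) = 1/(-48848/34257*1/38787) = 1/(-48848/1328726259) = -1328726259/48848 ≈ -27201.)
(29*21)*(-22) + T = (29*21)*(-22) - 1328726259/48848 = 609*(-22) - 1328726259/48848 = -13398 - 1328726259/48848 = -1983191763/48848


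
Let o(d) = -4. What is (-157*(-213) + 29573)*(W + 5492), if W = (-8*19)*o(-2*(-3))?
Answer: 384385400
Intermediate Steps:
W = 608 (W = -8*19*(-4) = -152*(-4) = 608)
(-157*(-213) + 29573)*(W + 5492) = (-157*(-213) + 29573)*(608 + 5492) = (33441 + 29573)*6100 = 63014*6100 = 384385400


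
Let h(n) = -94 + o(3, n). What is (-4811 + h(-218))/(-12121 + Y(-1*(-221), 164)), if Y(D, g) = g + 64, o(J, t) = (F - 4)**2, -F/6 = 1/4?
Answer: 19499/47572 ≈ 0.40988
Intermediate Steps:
F = -3/2 (F = -6/4 = -6*1/4 = -3/2 ≈ -1.5000)
o(J, t) = 121/4 (o(J, t) = (-3/2 - 4)**2 = (-11/2)**2 = 121/4)
Y(D, g) = 64 + g
h(n) = -255/4 (h(n) = -94 + 121/4 = -255/4)
(-4811 + h(-218))/(-12121 + Y(-1*(-221), 164)) = (-4811 - 255/4)/(-12121 + (64 + 164)) = -19499/(4*(-12121 + 228)) = -19499/4/(-11893) = -19499/4*(-1/11893) = 19499/47572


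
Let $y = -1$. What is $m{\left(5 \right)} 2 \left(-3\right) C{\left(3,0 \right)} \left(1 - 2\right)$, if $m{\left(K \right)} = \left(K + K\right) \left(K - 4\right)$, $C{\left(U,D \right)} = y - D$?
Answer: $-60$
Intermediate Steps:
$C{\left(U,D \right)} = -1 - D$
$m{\left(K \right)} = 2 K \left(-4 + K\right)$
$m{\left(5 \right)} 2 \left(-3\right) C{\left(3,0 \right)} \left(1 - 2\right) = 2 \cdot 5 \left(-4 + 5\right) 2 \left(-3\right) \left(-1 - 0\right) \left(1 - 2\right) = 2 \cdot 5 \cdot 1 \left(-6\right) \left(-1 + 0\right) \left(-1\right) = 10 \left(-6\right) \left(\left(-1\right) \left(-1\right)\right) = \left(-60\right) 1 = -60$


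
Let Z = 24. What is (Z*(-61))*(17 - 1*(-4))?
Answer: -30744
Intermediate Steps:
(Z*(-61))*(17 - 1*(-4)) = (24*(-61))*(17 - 1*(-4)) = -1464*(17 + 4) = -1464*21 = -30744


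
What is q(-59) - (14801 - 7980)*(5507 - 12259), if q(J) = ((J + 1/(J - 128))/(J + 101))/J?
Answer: 3556903981391/77231 ≈ 4.6055e+7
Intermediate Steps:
q(J) = (J + 1/(-128 + J))/(J*(101 + J)) (q(J) = ((J + 1/(-128 + J))/(101 + J))/J = (J + 1/(-128 + J))/(J*(101 + J)))
q(-59) - (14801 - 7980)*(5507 - 12259) = (-1 - 1*(-59)² + 128*(-59))/((-59)*(12928 - 1*(-59)² + 27*(-59))) - (14801 - 7980)*(5507 - 12259) = -(-1 - 1*3481 - 7552)/(59*(12928 - 1*3481 - 1593)) - 6821*(-6752) = -(-1 - 3481 - 7552)/(59*(12928 - 3481 - 1593)) - 1*(-46055392) = -1/59*(-11034)/7854 + 46055392 = -1/59*1/7854*(-11034) + 46055392 = 1839/77231 + 46055392 = 3556903981391/77231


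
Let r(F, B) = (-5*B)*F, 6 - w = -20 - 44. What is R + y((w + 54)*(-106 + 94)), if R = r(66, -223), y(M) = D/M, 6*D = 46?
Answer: 328505737/4464 ≈ 73590.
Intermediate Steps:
D = 23/3 (D = (⅙)*46 = 23/3 ≈ 7.6667)
w = 70 (w = 6 - (-20 - 44) = 6 - 1*(-64) = 6 + 64 = 70)
y(M) = 23/(3*M)
r(F, B) = -5*B*F
R = 73590 (R = -5*(-223)*66 = 73590)
R + y((w + 54)*(-106 + 94)) = 73590 + 23/(3*(((70 + 54)*(-106 + 94)))) = 73590 + 23/(3*((124*(-12)))) = 73590 + (23/3)/(-1488) = 73590 + (23/3)*(-1/1488) = 73590 - 23/4464 = 328505737/4464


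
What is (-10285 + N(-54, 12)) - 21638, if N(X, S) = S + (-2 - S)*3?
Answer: -31953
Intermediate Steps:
N(X, S) = -6 - 2*S (N(X, S) = S + (-6 - 3*S) = -6 - 2*S)
(-10285 + N(-54, 12)) - 21638 = (-10285 + (-6 - 2*12)) - 21638 = (-10285 + (-6 - 24)) - 21638 = (-10285 - 30) - 21638 = -10315 - 21638 = -31953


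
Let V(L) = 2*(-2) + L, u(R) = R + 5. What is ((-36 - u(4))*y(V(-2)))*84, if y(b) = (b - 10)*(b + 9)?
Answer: 181440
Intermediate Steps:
u(R) = 5 + R
V(L) = -4 + L
y(b) = (-10 + b)*(9 + b)
((-36 - u(4))*y(V(-2)))*84 = ((-36 - (5 + 4))*(-90 + (-4 - 2)² - (-4 - 2)))*84 = ((-36 - 1*9)*(-90 + (-6)² - 1*(-6)))*84 = ((-36 - 9)*(-90 + 36 + 6))*84 = -45*(-48)*84 = 2160*84 = 181440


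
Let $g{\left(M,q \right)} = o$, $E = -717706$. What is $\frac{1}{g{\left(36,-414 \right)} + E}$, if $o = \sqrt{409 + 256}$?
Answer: $- \frac{37774}{27110626409} - \frac{\sqrt{665}}{515101901771} \approx -1.3934 \cdot 10^{-6}$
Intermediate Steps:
$o = \sqrt{665} \approx 25.788$
$g{\left(M,q \right)} = \sqrt{665}$
$\frac{1}{g{\left(36,-414 \right)} + E} = \frac{1}{\sqrt{665} - 717706} = \frac{1}{-717706 + \sqrt{665}}$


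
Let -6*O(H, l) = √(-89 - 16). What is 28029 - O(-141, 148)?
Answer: 28029 + I*√105/6 ≈ 28029.0 + 1.7078*I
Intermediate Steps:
O(H, l) = -I*√105/6 (O(H, l) = -√(-89 - 16)/6 = -I*√105/6)
28029 - O(-141, 148) = 28029 - (-1)*I*√105/6 = 28029 + I*√105/6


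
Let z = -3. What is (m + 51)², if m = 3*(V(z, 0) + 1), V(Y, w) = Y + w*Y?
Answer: 2025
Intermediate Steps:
V(Y, w) = Y + Y*w
m = -6 (m = 3*(-3*(1 + 0) + 1) = 3*(-3*1 + 1) = 3*(-3 + 1) = 3*(-2) = -6)
(m + 51)² = (-6 + 51)² = 45² = 2025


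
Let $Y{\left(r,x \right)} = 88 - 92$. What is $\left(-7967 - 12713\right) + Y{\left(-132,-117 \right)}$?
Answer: $-20684$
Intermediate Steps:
$Y{\left(r,x \right)} = -4$ ($Y{\left(r,x \right)} = 88 - 92 = -4$)
$\left(-7967 - 12713\right) + Y{\left(-132,-117 \right)} = \left(-7967 - 12713\right) - 4 = -20680 - 4 = -20684$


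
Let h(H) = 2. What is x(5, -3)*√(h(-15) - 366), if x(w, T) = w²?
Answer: 50*I*√91 ≈ 476.97*I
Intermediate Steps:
x(5, -3)*√(h(-15) - 366) = 5²*√(2 - 366) = 25*√(-364) = 25*(2*I*√91) = 50*I*√91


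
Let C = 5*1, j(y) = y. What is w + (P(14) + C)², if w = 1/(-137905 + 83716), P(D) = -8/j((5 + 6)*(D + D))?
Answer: 7948924292/321286581 ≈ 24.741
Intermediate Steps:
P(D) = -4/(11*D) (P(D) = -8*1/((5 + 6)*(D + D)) = -8*1/(22*D) = -4/(11*D))
C = 5
w = -1/54189 (w = 1/(-54189) = -1/54189 ≈ -1.8454e-5)
w + (P(14) + C)² = -1/54189 + (-4/11/14 + 5)² = -1/54189 + (-4/11*1/14 + 5)² = -1/54189 + (-2/77 + 5)² = -1/54189 + (383/77)² = -1/54189 + 146689/5929 = 7948924292/321286581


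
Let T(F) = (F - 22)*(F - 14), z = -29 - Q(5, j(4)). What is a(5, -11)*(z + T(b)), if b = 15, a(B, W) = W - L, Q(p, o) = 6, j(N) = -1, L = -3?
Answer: 336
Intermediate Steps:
a(B, W) = 3 + W (a(B, W) = W - 1*(-3) = W + 3 = 3 + W)
z = -35 (z = -29 - 1*6 = -29 - 6 = -35)
T(F) = (-22 + F)*(-14 + F)
a(5, -11)*(z + T(b)) = (3 - 11)*(-35 + (308 + 15**2 - 36*15)) = -8*(-35 + (308 + 225 - 540)) = -8*(-35 - 7) = -8*(-42) = 336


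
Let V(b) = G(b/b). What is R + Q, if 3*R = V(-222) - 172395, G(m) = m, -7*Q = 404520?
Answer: -2420318/21 ≈ -1.1525e+5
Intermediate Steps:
Q = -404520/7 (Q = -1/7*404520 = -404520/7 ≈ -57789.)
V(b) = 1 (V(b) = b/b = 1)
R = -172394/3 (R = (1 - 172395)/3 = (1/3)*(-172394) = -172394/3 ≈ -57465.)
R + Q = -172394/3 - 404520/7 = -2420318/21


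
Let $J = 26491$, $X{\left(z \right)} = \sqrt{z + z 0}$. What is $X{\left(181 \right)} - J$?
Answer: $-26491 + \sqrt{181} \approx -26478.0$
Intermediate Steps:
$X{\left(z \right)} = \sqrt{z}$ ($X{\left(z \right)} = \sqrt{z + 0} = \sqrt{z}$)
$X{\left(181 \right)} - J = \sqrt{181} - 26491 = -26491 + \sqrt{181}$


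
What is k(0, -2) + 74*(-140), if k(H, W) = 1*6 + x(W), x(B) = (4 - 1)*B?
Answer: -10360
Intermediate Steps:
x(B) = 3*B
k(H, W) = 6 + 3*W (k(H, W) = 1*6 + 3*W = 6 + 3*W)
k(0, -2) + 74*(-140) = (6 + 3*(-2)) + 74*(-140) = (6 - 6) - 10360 = 0 - 10360 = -10360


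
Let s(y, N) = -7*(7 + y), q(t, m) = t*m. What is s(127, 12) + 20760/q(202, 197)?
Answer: -18653006/19897 ≈ -937.48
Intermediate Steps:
q(t, m) = m*t
s(y, N) = -49 - 7*y
s(127, 12) + 20760/q(202, 197) = (-49 - 7*127) + 20760/((197*202)) = (-49 - 889) + 20760/39794 = -938 + 20760*(1/39794) = -938 + 10380/19897 = -18653006/19897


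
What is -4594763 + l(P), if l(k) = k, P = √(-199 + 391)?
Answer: -4594763 + 8*√3 ≈ -4.5948e+6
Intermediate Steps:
P = 8*√3 (P = √192 = 8*√3 ≈ 13.856)
-4594763 + l(P) = -4594763 + 8*√3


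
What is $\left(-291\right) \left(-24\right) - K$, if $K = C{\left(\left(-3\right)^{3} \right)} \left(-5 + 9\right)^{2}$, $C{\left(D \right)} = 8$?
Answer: $6856$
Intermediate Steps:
$K = 128$ ($K = 8 \left(-5 + 9\right)^{2} = 8 \cdot 4^{2} = 8 \cdot 16 = 128$)
$\left(-291\right) \left(-24\right) - K = \left(-291\right) \left(-24\right) - 128 = 6984 - 128 = 6856$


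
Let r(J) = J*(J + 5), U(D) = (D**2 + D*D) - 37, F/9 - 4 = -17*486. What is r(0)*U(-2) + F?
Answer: -74322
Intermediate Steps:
F = -74322 (F = 36 + 9*(-17*486) = 36 + 9*(-8262) = 36 - 74358 = -74322)
U(D) = -37 + 2*D**2 (U(D) = (D**2 + D**2) - 37 = 2*D**2 - 37 = -37 + 2*D**2)
r(J) = J*(5 + J)
r(0)*U(-2) + F = (0*(5 + 0))*(-37 + 2*(-2)**2) - 74322 = (0*5)*(-37 + 2*4) - 74322 = 0*(-37 + 8) - 74322 = 0*(-29) - 74322 = 0 - 74322 = -74322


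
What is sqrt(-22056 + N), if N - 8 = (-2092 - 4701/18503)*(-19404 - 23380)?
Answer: 24*sqrt(53192528923447)/18503 ≈ 9460.1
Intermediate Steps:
N = 1656296155992/18503 (N = 8 + (-2092 - 4701/18503)*(-19404 - 23380) = 8 + (-2092 - 4701*1/18503)*(-42784) = 8 + (-2092 - 4701/18503)*(-42784) = 8 - 38712977/18503*(-42784) = 8 + 1656296007968/18503 = 1656296155992/18503 ≈ 8.9515e+7)
sqrt(-22056 + N) = sqrt(-22056 + 1656296155992/18503) = sqrt(1655888053824/18503) = 24*sqrt(53192528923447)/18503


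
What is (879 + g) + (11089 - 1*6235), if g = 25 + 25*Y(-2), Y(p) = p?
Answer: 5708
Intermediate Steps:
g = -25 (g = 25 + 25*(-2) = 25 - 50 = -25)
(879 + g) + (11089 - 1*6235) = (879 - 25) + (11089 - 1*6235) = 854 + (11089 - 6235) = 854 + 4854 = 5708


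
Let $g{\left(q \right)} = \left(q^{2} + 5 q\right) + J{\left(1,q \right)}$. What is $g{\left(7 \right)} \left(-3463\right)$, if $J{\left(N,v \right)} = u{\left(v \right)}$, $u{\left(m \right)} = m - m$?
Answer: $-290892$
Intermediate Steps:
$u{\left(m \right)} = 0$
$J{\left(N,v \right)} = 0$
$g{\left(q \right)} = q^{2} + 5 q$ ($g{\left(q \right)} = \left(q^{2} + 5 q\right) + 0 = q^{2} + 5 q$)
$g{\left(7 \right)} \left(-3463\right) = 7 \left(5 + 7\right) \left(-3463\right) = 7 \cdot 12 \left(-3463\right) = 84 \left(-3463\right) = -290892$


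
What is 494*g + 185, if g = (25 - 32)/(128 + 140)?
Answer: 23061/134 ≈ 172.10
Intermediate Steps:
g = -7/268 ≈ -0.026119
494*g + 185 = 494*(-7/268) + 185 = -1729/134 + 185 = 23061/134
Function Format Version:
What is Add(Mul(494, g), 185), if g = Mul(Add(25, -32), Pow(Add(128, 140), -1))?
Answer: Rational(23061, 134) ≈ 172.10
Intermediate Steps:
g = Rational(-7, 268) (g = Mul(-7, Pow(268, -1)) = Mul(-7, Rational(1, 268)) = Rational(-7, 268) ≈ -0.026119)
Add(Mul(494, g), 185) = Add(Mul(494, Rational(-7, 268)), 185) = Add(Rational(-1729, 134), 185) = Rational(23061, 134)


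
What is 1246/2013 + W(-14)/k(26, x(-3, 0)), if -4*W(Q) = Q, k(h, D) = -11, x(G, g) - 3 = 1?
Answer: 1211/4026 ≈ 0.30079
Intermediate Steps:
x(G, g) = 4 (x(G, g) = 3 + 1 = 4)
W(Q) = -Q/4
1246/2013 + W(-14)/k(26, x(-3, 0)) = 1246/2013 - ¼*(-14)/(-11) = 1246*(1/2013) + (7/2)*(-1/11) = 1246/2013 - 7/22 = 1211/4026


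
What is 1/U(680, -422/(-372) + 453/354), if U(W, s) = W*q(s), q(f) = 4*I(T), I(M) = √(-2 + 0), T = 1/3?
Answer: -I*√2/5440 ≈ -0.00025997*I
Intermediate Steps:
T = ⅓ ≈ 0.33333
I(M) = I*√2 (I(M) = √(-2) = I*√2)
q(f) = 4*I*√2 (q(f) = 4*(I*√2) = 4*I*√2)
U(W, s) = 4*I*W*√2 (U(W, s) = W*(4*I*√2) = 4*I*W*√2)
1/U(680, -422/(-372) + 453/354) = 1/(4*I*680*√2) = 1/(2720*I*√2) = -I*√2/5440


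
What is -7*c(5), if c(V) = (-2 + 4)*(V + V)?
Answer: -140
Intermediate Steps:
c(V) = 4*V (c(V) = 2*(2*V) = 4*V)
-7*c(5) = -28*5 = -7*20 = -140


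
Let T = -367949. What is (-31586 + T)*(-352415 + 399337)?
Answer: -18746981270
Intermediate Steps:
(-31586 + T)*(-352415 + 399337) = (-31586 - 367949)*(-352415 + 399337) = -399535*46922 = -18746981270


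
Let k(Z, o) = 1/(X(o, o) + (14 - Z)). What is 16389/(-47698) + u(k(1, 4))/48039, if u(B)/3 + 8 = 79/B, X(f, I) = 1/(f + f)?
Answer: -853447109/3055152296 ≈ -0.27935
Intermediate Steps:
X(f, I) = 1/(2*f)
k(Z, o) = 1/(14 + 1/(2*o) - Z) (k(Z, o) = 1/(1/(2*o) + (14 - Z)) = 1/(14 + 1/(2*o) - Z))
u(B) = -24 + 237/B (u(B) = -24 + 3*(79/B) = -24 + 237/B)
16389/(-47698) + u(k(1, 4))/48039 = 16389/(-47698) + (-24 + 237/((2*4/(1 + 2*4*(14 - 1*1)))))/48039 = 16389*(-1/47698) + (-24 + 237/((2*4/(1 + 2*4*(14 - 1)))))*(1/48039) = -16389/47698 + (-24 + 237/((2*4/(1 + 2*4*13))))*(1/48039) = -16389/47698 + (-24 + 237/((2*4/(1 + 104))))*(1/48039) = -16389/47698 + (-24 + 237/((2*4/105)))*(1/48039) = -16389/47698 + (-24 + 237/((2*4*(1/105))))*(1/48039) = -16389/47698 + (-24 + 237/(8/105))*(1/48039) = -16389/47698 + (-24 + 237*(105/8))*(1/48039) = -16389/47698 + (-24 + 24885/8)*(1/48039) = -16389/47698 + (24693/8)*(1/48039) = -16389/47698 + 8231/128104 = -853447109/3055152296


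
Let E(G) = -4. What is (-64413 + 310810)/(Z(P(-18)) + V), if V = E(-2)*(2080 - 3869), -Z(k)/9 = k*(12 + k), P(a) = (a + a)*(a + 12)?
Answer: -246397/436076 ≈ -0.56503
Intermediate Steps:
P(a) = 2*a*(12 + a) (P(a) = (2*a)*(12 + a) = 2*a*(12 + a))
Z(k) = -9*k*(12 + k)
V = 7156 (V = -4*(2080 - 3869) = -4*(-1789) = 7156)
(-64413 + 310810)/(Z(P(-18)) + V) = (-64413 + 310810)/(-9*2*(-18)*(12 - 18)*(12 + 2*(-18)*(12 - 18)) + 7156) = 246397/(-9*2*(-18)*(-6)*(12 + 2*(-18)*(-6)) + 7156) = 246397/(-9*216*(12 + 216) + 7156) = 246397/(-9*216*228 + 7156) = 246397/(-443232 + 7156) = 246397/(-436076) = 246397*(-1/436076) = -246397/436076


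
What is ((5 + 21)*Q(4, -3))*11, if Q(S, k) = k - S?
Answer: -2002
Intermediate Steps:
((5 + 21)*Q(4, -3))*11 = ((5 + 21)*(-3 - 1*4))*11 = (26*(-3 - 4))*11 = (26*(-7))*11 = -182*11 = -2002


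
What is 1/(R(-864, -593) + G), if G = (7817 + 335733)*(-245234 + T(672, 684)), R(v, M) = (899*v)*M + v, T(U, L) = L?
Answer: -1/83554548916 ≈ -1.1968e-11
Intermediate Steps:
R(v, M) = v + 899*M*v (R(v, M) = 899*M*v + v = v + 899*M*v)
G = -84015152500 (G = (7817 + 335733)*(-245234 + 684) = 343550*(-244550) = -84015152500)
1/(R(-864, -593) + G) = 1/(-864*(1 + 899*(-593)) - 84015152500) = 1/(-864*(1 - 533107) - 84015152500) = 1/(-864*(-533106) - 84015152500) = 1/(460603584 - 84015152500) = 1/(-83554548916) = -1/83554548916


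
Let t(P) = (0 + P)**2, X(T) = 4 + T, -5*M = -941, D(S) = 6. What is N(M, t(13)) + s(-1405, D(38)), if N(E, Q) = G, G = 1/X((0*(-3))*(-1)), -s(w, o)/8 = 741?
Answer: -23711/4 ≈ -5927.8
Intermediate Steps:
s(w, o) = -5928 (s(w, o) = -8*741 = -5928)
M = 941/5 (M = -1/5*(-941) = 941/5 ≈ 188.20)
t(P) = P**2
G = 1/4 (G = 1/(4 + (0*(-3))*(-1)) = 1/(4 + 0*(-1)) = 1/(4 + 0) = 1/4 ≈ 0.25000)
N(E, Q) = 1/4
N(M, t(13)) + s(-1405, D(38)) = 1/4 - 5928 = -23711/4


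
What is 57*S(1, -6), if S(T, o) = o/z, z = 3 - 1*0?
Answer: -114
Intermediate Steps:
z = 3 (z = 3 + 0 = 3)
S(T, o) = o/3
57*S(1, -6) = 57*((⅓)*(-6)) = 57*(-2) = -114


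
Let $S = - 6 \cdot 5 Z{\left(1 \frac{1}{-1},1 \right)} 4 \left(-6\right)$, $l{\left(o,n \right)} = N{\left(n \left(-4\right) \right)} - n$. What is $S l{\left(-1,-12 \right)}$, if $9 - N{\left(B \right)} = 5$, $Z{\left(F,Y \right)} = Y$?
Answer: $11520$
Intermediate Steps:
$N{\left(B \right)} = 4$ ($N{\left(B \right)} = 9 - 5 = 4$)
$l{\left(o,n \right)} = 4 - n$
$S = 720$ ($S = - 6 \cdot 5 \cdot 1 \cdot 4 \left(-6\right) = - 6 \cdot 5 \cdot 4 \left(-6\right) = \left(-6\right) 20 \left(-6\right) = \left(-120\right) \left(-6\right) = 720$)
$S l{\left(-1,-12 \right)} = 720 \left(4 - -12\right) = 720 \left(4 + 12\right) = 720 \cdot 16 = 11520$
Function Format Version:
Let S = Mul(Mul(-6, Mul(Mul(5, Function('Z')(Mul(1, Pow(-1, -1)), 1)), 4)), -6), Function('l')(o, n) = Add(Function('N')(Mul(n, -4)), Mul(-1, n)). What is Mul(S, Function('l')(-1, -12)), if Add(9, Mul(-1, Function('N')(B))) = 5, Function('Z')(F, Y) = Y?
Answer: 11520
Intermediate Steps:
Function('N')(B) = 4 (Function('N')(B) = Add(9, Mul(-1, 5)) = Add(9, -5) = 4)
Function('l')(o, n) = Add(4, Mul(-1, n))
S = 720 (S = Mul(Mul(-6, Mul(Mul(5, 1), 4)), -6) = Mul(Mul(-6, Mul(5, 4)), -6) = Mul(Mul(-6, 20), -6) = Mul(-120, -6) = 720)
Mul(S, Function('l')(-1, -12)) = Mul(720, Add(4, Mul(-1, -12))) = Mul(720, Add(4, 12)) = Mul(720, 16) = 11520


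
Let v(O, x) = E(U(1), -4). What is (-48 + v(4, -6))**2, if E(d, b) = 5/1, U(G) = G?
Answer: 1849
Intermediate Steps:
E(d, b) = 5 (E(d, b) = 5*1 = 5)
v(O, x) = 5
(-48 + v(4, -6))**2 = (-48 + 5)**2 = (-43)**2 = 1849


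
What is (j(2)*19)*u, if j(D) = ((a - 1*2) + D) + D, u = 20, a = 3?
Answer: 1900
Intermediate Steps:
j(D) = 1 + 2*D (j(D) = ((3 - 1*2) + D) + D = ((3 - 2) + D) + D = (1 + D) + D = 1 + 2*D)
(j(2)*19)*u = ((1 + 2*2)*19)*20 = ((1 + 4)*19)*20 = (5*19)*20 = 95*20 = 1900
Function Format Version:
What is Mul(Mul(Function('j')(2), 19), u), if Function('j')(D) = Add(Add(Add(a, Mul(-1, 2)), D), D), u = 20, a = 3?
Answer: 1900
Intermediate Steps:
Function('j')(D) = Add(1, Mul(2, D)) (Function('j')(D) = Add(Add(Add(3, Mul(-1, 2)), D), D) = Add(Add(Add(3, -2), D), D) = Add(Add(1, D), D) = Add(1, Mul(2, D)))
Mul(Mul(Function('j')(2), 19), u) = Mul(Mul(Add(1, Mul(2, 2)), 19), 20) = Mul(Mul(Add(1, 4), 19), 20) = Mul(Mul(5, 19), 20) = Mul(95, 20) = 1900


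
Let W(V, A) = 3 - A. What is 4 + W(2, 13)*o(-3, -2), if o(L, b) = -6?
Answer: 64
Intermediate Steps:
4 + W(2, 13)*o(-3, -2) = 4 + (3 - 1*13)*(-6) = 4 + (3 - 13)*(-6) = 4 - 10*(-6) = 4 + 60 = 64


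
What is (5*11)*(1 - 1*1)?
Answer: 0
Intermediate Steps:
(5*11)*(1 - 1*1) = 55*(1 - 1) = 55*0 = 0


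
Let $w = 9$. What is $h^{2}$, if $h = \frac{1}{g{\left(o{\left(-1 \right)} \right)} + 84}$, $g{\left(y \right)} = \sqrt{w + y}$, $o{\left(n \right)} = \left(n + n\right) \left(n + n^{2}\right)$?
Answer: $\frac{1}{7569} \approx 0.00013212$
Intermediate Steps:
$o{\left(n \right)} = 2 n \left(n + n^{2}\right)$
$g{\left(y \right)} = \sqrt{9 + y}$
$h = \frac{1}{87}$ ($h = \frac{1}{\sqrt{9 + 2 \left(-1\right)^{2} \left(1 - 1\right)} + 84} = \frac{1}{\sqrt{9 + 2 \cdot 1 \cdot 0} + 84} = \frac{1}{\sqrt{9 + 0} + 84} = \frac{1}{\sqrt{9} + 84} = \frac{1}{3 + 84} = \frac{1}{87} \approx 0.011494$)
$h^{2} = \left(\frac{1}{87}\right)^{2} = \frac{1}{7569}$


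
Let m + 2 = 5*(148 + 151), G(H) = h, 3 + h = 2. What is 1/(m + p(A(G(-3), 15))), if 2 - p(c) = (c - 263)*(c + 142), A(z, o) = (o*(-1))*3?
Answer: 1/31371 ≈ 3.1877e-5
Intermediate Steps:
h = -1 (h = -3 + 2 = -1)
G(H) = -1
A(z, o) = -3*o (A(z, o) = -o*3 = -3*o)
p(c) = 2 - (-263 + c)*(142 + c) (p(c) = 2 - (c - 263)*(c + 142) = 2 - (-263 + c)*(142 + c))
m = 1493 (m = -2 + 5*(148 + 151) = -2 + 5*299 = -2 + 1495 = 1493)
1/(m + p(A(G(-3), 15))) = 1/(1493 + (37348 - (-3*15)² + 121*(-3*15))) = 1/(1493 + (37348 - 1*(-45)² + 121*(-45))) = 1/(1493 + (37348 - 1*2025 - 5445)) = 1/(1493 + (37348 - 2025 - 5445)) = 1/(1493 + 29878) = 1/31371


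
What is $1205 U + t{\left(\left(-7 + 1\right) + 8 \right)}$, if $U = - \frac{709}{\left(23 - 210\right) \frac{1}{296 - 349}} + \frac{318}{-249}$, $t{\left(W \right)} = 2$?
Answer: $- \frac{3782118123}{15521} \approx -2.4368 \cdot 10^{5}$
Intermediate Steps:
$U = - \frac{3138713}{15521}$ ($U = - \frac{709}{\left(-187\right) \frac{1}{-53}} + 318 \left(- \frac{1}{249}\right) = - \frac{709}{\left(-187\right) \left(- \frac{1}{53}\right)} - \frac{106}{83} = - \frac{709}{\frac{187}{53}} - \frac{106}{83} = \left(-709\right) \frac{53}{187} - \frac{106}{83} = - \frac{37577}{187} - \frac{106}{83} = - \frac{3138713}{15521} \approx -202.22$)
$1205 U + t{\left(\left(-7 + 1\right) + 8 \right)} = 1205 \left(- \frac{3138713}{15521}\right) + 2 = - \frac{3782149165}{15521} + 2 = - \frac{3782118123}{15521}$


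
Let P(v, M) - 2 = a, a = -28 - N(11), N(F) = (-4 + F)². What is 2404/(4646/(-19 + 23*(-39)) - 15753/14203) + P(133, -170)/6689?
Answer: -104605313323969/268954275227 ≈ -388.93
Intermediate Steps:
a = -77 (a = -28 - (-4 + 11)² = -28 - 1*7² = -28 - 1*49 = -28 - 49 = -77)
P(v, M) = -75 (P(v, M) = 2 - 77 = -75)
2404/(4646/(-19 + 23*(-39)) - 15753/14203) + P(133, -170)/6689 = 2404/(4646/(-19 + 23*(-39)) - 15753/14203) - 75/6689 = 2404/(4646/(-19 - 897) - 15753*1/14203) - 75*1/6689 = 2404/(4646/(-916) - 15753/14203) - 75/6689 = 2404/(4646*(-1/916) - 15753/14203) - 75/6689 = 2404/(-2323/458 - 15753/14203) - 75/6689 = 2404/(-40208443/6504974) - 75/6689 = 2404*(-6504974/40208443) - 75/6689 = -15637957496/40208443 - 75/6689 = -104605313323969/268954275227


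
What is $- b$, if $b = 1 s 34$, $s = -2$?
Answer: $68$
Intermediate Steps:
$b = -68$ ($b = 1 \left(-2\right) 34 = \left(-2\right) 34 = -68$)
$- b = \left(-1\right) \left(-68\right) = 68$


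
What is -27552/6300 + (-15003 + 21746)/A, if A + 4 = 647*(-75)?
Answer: -16423237/3639675 ≈ -4.5123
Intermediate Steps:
A = -48529 (A = -4 + 647*(-75) = -4 - 48525 = -48529)
-27552/6300 + (-15003 + 21746)/A = -27552/6300 + (-15003 + 21746)/(-48529) = -27552*1/6300 + 6743*(-1/48529) = -328/75 - 6743/48529 = -16423237/3639675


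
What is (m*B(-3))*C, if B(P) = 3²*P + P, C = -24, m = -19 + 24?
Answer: 3600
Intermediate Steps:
m = 5
B(P) = 10*P (B(P) = 9*P + P = 10*P)
(m*B(-3))*C = (5*(10*(-3)))*(-24) = (5*(-30))*(-24) = -150*(-24) = 3600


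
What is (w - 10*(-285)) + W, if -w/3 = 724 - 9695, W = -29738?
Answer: 25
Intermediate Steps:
w = 26913 (w = -3*(724 - 9695) = -3*(-8971) = 26913)
(w - 10*(-285)) + W = (26913 - 10*(-285)) - 29738 = (26913 + 2850) - 29738 = 29763 - 29738 = 25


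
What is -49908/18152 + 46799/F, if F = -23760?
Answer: -254413691/53911440 ≈ -4.7191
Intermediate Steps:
-49908/18152 + 46799/F = -49908/18152 + 46799/(-23760) = -49908*1/18152 + 46799*(-1/23760) = -12477/4538 - 46799/23760 = -254413691/53911440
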